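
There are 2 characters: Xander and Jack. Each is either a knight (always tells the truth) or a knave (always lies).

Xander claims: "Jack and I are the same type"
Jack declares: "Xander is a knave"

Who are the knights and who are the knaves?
Xander is a knave.
Jack is a knight.

Verification:
- Xander (knave) says "Jack and I are the same type" - this is FALSE (a lie) because Xander is a knave and Jack is a knight.
- Jack (knight) says "Xander is a knave" - this is TRUE because Xander is a knave.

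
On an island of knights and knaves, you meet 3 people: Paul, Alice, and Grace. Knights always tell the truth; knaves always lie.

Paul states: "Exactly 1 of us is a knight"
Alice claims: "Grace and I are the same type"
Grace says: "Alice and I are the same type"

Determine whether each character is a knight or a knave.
Paul is a knave.
Alice is a knight.
Grace is a knight.

Verification:
- Paul (knave) says "Exactly 1 of us is a knight" - this is FALSE (a lie) because there are 2 knights.
- Alice (knight) says "Grace and I are the same type" - this is TRUE because Alice is a knight and Grace is a knight.
- Grace (knight) says "Alice and I are the same type" - this is TRUE because Grace is a knight and Alice is a knight.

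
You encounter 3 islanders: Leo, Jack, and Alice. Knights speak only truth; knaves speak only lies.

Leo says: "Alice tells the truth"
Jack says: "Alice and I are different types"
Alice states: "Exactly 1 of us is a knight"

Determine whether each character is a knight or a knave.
Leo is a knave.
Jack is a knave.
Alice is a knave.

Verification:
- Leo (knave) says "Alice tells the truth" - this is FALSE (a lie) because Alice is a knave.
- Jack (knave) says "Alice and I are different types" - this is FALSE (a lie) because Jack is a knave and Alice is a knave.
- Alice (knave) says "Exactly 1 of us is a knight" - this is FALSE (a lie) because there are 0 knights.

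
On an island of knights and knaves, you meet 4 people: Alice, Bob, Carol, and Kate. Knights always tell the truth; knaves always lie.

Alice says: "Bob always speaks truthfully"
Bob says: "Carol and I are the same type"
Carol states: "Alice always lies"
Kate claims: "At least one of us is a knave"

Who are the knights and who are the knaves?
Alice is a knave.
Bob is a knave.
Carol is a knight.
Kate is a knight.

Verification:
- Alice (knave) says "Bob always speaks truthfully" - this is FALSE (a lie) because Bob is a knave.
- Bob (knave) says "Carol and I are the same type" - this is FALSE (a lie) because Bob is a knave and Carol is a knight.
- Carol (knight) says "Alice always lies" - this is TRUE because Alice is a knave.
- Kate (knight) says "At least one of us is a knave" - this is TRUE because Alice and Bob are knaves.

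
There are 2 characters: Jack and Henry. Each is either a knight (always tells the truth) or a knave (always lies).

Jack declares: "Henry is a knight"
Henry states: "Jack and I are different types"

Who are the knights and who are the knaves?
Jack is a knave.
Henry is a knave.

Verification:
- Jack (knave) says "Henry is a knight" - this is FALSE (a lie) because Henry is a knave.
- Henry (knave) says "Jack and I are different types" - this is FALSE (a lie) because Henry is a knave and Jack is a knave.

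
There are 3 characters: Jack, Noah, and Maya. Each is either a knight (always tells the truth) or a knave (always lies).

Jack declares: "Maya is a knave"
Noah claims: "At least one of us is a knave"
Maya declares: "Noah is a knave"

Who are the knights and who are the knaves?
Jack is a knight.
Noah is a knight.
Maya is a knave.

Verification:
- Jack (knight) says "Maya is a knave" - this is TRUE because Maya is a knave.
- Noah (knight) says "At least one of us is a knave" - this is TRUE because Maya is a knave.
- Maya (knave) says "Noah is a knave" - this is FALSE (a lie) because Noah is a knight.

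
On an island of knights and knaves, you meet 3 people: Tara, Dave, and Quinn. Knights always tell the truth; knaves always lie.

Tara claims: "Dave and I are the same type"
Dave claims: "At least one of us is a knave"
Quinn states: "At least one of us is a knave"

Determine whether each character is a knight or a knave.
Tara is a knave.
Dave is a knight.
Quinn is a knight.

Verification:
- Tara (knave) says "Dave and I are the same type" - this is FALSE (a lie) because Tara is a knave and Dave is a knight.
- Dave (knight) says "At least one of us is a knave" - this is TRUE because Tara is a knave.
- Quinn (knight) says "At least one of us is a knave" - this is TRUE because Tara is a knave.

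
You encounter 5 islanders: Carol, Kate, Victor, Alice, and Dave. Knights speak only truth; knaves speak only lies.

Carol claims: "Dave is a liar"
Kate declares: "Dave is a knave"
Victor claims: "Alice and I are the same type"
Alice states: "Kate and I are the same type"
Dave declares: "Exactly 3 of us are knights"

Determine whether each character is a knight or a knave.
Carol is a knight.
Kate is a knight.
Victor is a knight.
Alice is a knight.
Dave is a knave.

Verification:
- Carol (knight) says "Dave is a liar" - this is TRUE because Dave is a knave.
- Kate (knight) says "Dave is a knave" - this is TRUE because Dave is a knave.
- Victor (knight) says "Alice and I are the same type" - this is TRUE because Victor is a knight and Alice is a knight.
- Alice (knight) says "Kate and I are the same type" - this is TRUE because Alice is a knight and Kate is a knight.
- Dave (knave) says "Exactly 3 of us are knights" - this is FALSE (a lie) because there are 4 knights.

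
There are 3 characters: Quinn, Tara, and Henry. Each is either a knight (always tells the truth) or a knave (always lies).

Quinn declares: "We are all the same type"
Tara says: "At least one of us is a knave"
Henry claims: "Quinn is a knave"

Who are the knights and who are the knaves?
Quinn is a knave.
Tara is a knight.
Henry is a knight.

Verification:
- Quinn (knave) says "We are all the same type" - this is FALSE (a lie) because Tara and Henry are knights and Quinn is a knave.
- Tara (knight) says "At least one of us is a knave" - this is TRUE because Quinn is a knave.
- Henry (knight) says "Quinn is a knave" - this is TRUE because Quinn is a knave.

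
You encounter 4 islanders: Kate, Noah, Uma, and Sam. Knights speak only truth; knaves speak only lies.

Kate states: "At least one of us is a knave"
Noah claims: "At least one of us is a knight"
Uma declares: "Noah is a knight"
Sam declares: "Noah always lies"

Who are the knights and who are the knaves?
Kate is a knight.
Noah is a knight.
Uma is a knight.
Sam is a knave.

Verification:
- Kate (knight) says "At least one of us is a knave" - this is TRUE because Sam is a knave.
- Noah (knight) says "At least one of us is a knight" - this is TRUE because Kate, Noah, and Uma are knights.
- Uma (knight) says "Noah is a knight" - this is TRUE because Noah is a knight.
- Sam (knave) says "Noah always lies" - this is FALSE (a lie) because Noah is a knight.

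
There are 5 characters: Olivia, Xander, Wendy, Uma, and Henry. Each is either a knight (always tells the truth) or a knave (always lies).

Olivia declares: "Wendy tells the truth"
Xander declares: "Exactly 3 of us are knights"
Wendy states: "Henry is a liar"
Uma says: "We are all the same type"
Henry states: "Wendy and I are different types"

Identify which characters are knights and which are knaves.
Olivia is a knave.
Xander is a knave.
Wendy is a knave.
Uma is a knave.
Henry is a knight.

Verification:
- Olivia (knave) says "Wendy tells the truth" - this is FALSE (a lie) because Wendy is a knave.
- Xander (knave) says "Exactly 3 of us are knights" - this is FALSE (a lie) because there are 1 knights.
- Wendy (knave) says "Henry is a liar" - this is FALSE (a lie) because Henry is a knight.
- Uma (knave) says "We are all the same type" - this is FALSE (a lie) because Henry is a knight and Olivia, Xander, Wendy, and Uma are knaves.
- Henry (knight) says "Wendy and I are different types" - this is TRUE because Henry is a knight and Wendy is a knave.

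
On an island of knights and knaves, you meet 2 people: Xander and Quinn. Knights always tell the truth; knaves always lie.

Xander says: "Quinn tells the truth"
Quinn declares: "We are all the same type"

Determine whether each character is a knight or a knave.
Xander is a knight.
Quinn is a knight.

Verification:
- Xander (knight) says "Quinn tells the truth" - this is TRUE because Quinn is a knight.
- Quinn (knight) says "We are all the same type" - this is TRUE because Xander and Quinn are knights.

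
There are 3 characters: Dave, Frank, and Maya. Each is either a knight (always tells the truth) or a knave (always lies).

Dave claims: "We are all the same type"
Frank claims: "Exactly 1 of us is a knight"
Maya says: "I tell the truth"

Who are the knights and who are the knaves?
Dave is a knave.
Frank is a knight.
Maya is a knave.

Verification:
- Dave (knave) says "We are all the same type" - this is FALSE (a lie) because Frank is a knight and Dave and Maya are knaves.
- Frank (knight) says "Exactly 1 of us is a knight" - this is TRUE because there are 1 knights.
- Maya (knave) says "I tell the truth" - this is FALSE (a lie) because Maya is a knave.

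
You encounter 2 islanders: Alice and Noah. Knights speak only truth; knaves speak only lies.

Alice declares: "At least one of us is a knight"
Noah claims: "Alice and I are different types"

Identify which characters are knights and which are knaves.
Alice is a knave.
Noah is a knave.

Verification:
- Alice (knave) says "At least one of us is a knight" - this is FALSE (a lie) because no one is a knight.
- Noah (knave) says "Alice and I are different types" - this is FALSE (a lie) because Noah is a knave and Alice is a knave.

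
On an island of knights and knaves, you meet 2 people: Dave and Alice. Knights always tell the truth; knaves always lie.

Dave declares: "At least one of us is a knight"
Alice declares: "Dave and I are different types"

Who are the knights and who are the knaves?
Dave is a knave.
Alice is a knave.

Verification:
- Dave (knave) says "At least one of us is a knight" - this is FALSE (a lie) because no one is a knight.
- Alice (knave) says "Dave and I are different types" - this is FALSE (a lie) because Alice is a knave and Dave is a knave.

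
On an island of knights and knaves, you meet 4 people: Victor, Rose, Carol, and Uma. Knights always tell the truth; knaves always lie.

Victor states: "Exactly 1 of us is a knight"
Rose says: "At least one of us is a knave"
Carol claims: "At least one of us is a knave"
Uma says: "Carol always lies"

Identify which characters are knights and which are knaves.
Victor is a knave.
Rose is a knight.
Carol is a knight.
Uma is a knave.

Verification:
- Victor (knave) says "Exactly 1 of us is a knight" - this is FALSE (a lie) because there are 2 knights.
- Rose (knight) says "At least one of us is a knave" - this is TRUE because Victor and Uma are knaves.
- Carol (knight) says "At least one of us is a knave" - this is TRUE because Victor and Uma are knaves.
- Uma (knave) says "Carol always lies" - this is FALSE (a lie) because Carol is a knight.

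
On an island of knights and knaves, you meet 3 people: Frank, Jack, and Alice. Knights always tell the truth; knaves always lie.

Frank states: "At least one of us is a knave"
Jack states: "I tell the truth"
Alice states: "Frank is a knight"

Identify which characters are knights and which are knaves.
Frank is a knight.
Jack is a knave.
Alice is a knight.

Verification:
- Frank (knight) says "At least one of us is a knave" - this is TRUE because Jack is a knave.
- Jack (knave) says "I tell the truth" - this is FALSE (a lie) because Jack is a knave.
- Alice (knight) says "Frank is a knight" - this is TRUE because Frank is a knight.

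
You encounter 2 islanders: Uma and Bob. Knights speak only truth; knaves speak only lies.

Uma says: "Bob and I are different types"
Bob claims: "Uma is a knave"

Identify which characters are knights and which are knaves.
Uma is a knight.
Bob is a knave.

Verification:
- Uma (knight) says "Bob and I are different types" - this is TRUE because Uma is a knight and Bob is a knave.
- Bob (knave) says "Uma is a knave" - this is FALSE (a lie) because Uma is a knight.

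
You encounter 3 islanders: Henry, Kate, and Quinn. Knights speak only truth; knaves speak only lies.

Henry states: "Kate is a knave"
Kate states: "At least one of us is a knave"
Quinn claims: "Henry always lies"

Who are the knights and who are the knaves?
Henry is a knave.
Kate is a knight.
Quinn is a knight.

Verification:
- Henry (knave) says "Kate is a knave" - this is FALSE (a lie) because Kate is a knight.
- Kate (knight) says "At least one of us is a knave" - this is TRUE because Henry is a knave.
- Quinn (knight) says "Henry always lies" - this is TRUE because Henry is a knave.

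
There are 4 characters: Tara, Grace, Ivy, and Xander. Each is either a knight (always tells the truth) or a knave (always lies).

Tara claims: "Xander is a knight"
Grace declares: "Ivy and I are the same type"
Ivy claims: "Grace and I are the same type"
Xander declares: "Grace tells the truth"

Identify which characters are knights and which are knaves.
Tara is a knight.
Grace is a knight.
Ivy is a knight.
Xander is a knight.

Verification:
- Tara (knight) says "Xander is a knight" - this is TRUE because Xander is a knight.
- Grace (knight) says "Ivy and I are the same type" - this is TRUE because Grace is a knight and Ivy is a knight.
- Ivy (knight) says "Grace and I are the same type" - this is TRUE because Ivy is a knight and Grace is a knight.
- Xander (knight) says "Grace tells the truth" - this is TRUE because Grace is a knight.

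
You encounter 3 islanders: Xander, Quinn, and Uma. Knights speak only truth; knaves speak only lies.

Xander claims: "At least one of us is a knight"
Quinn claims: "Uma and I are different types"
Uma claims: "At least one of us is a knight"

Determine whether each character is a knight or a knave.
Xander is a knave.
Quinn is a knave.
Uma is a knave.

Verification:
- Xander (knave) says "At least one of us is a knight" - this is FALSE (a lie) because no one is a knight.
- Quinn (knave) says "Uma and I are different types" - this is FALSE (a lie) because Quinn is a knave and Uma is a knave.
- Uma (knave) says "At least one of us is a knight" - this is FALSE (a lie) because no one is a knight.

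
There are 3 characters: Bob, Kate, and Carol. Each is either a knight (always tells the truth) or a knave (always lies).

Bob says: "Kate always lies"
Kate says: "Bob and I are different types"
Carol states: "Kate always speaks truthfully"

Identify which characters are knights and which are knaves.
Bob is a knave.
Kate is a knight.
Carol is a knight.

Verification:
- Bob (knave) says "Kate always lies" - this is FALSE (a lie) because Kate is a knight.
- Kate (knight) says "Bob and I are different types" - this is TRUE because Kate is a knight and Bob is a knave.
- Carol (knight) says "Kate always speaks truthfully" - this is TRUE because Kate is a knight.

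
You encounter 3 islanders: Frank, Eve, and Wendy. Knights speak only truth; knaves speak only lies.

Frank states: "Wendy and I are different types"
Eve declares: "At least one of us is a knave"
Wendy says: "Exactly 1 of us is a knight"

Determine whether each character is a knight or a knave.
Frank is a knight.
Eve is a knight.
Wendy is a knave.

Verification:
- Frank (knight) says "Wendy and I are different types" - this is TRUE because Frank is a knight and Wendy is a knave.
- Eve (knight) says "At least one of us is a knave" - this is TRUE because Wendy is a knave.
- Wendy (knave) says "Exactly 1 of us is a knight" - this is FALSE (a lie) because there are 2 knights.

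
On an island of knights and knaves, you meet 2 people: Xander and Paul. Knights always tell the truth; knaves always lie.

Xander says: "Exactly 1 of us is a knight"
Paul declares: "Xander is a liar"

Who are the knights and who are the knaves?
Xander is a knight.
Paul is a knave.

Verification:
- Xander (knight) says "Exactly 1 of us is a knight" - this is TRUE because there are 1 knights.
- Paul (knave) says "Xander is a liar" - this is FALSE (a lie) because Xander is a knight.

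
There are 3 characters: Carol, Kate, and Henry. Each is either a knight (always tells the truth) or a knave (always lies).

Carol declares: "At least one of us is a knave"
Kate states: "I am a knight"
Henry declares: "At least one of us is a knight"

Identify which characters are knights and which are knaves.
Carol is a knight.
Kate is a knave.
Henry is a knight.

Verification:
- Carol (knight) says "At least one of us is a knave" - this is TRUE because Kate is a knave.
- Kate (knave) says "I am a knight" - this is FALSE (a lie) because Kate is a knave.
- Henry (knight) says "At least one of us is a knight" - this is TRUE because Carol and Henry are knights.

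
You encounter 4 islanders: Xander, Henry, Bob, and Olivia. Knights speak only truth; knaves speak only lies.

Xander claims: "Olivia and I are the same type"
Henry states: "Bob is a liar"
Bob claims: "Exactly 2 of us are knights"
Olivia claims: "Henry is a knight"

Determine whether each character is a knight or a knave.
Xander is a knight.
Henry is a knight.
Bob is a knave.
Olivia is a knight.

Verification:
- Xander (knight) says "Olivia and I are the same type" - this is TRUE because Xander is a knight and Olivia is a knight.
- Henry (knight) says "Bob is a liar" - this is TRUE because Bob is a knave.
- Bob (knave) says "Exactly 2 of us are knights" - this is FALSE (a lie) because there are 3 knights.
- Olivia (knight) says "Henry is a knight" - this is TRUE because Henry is a knight.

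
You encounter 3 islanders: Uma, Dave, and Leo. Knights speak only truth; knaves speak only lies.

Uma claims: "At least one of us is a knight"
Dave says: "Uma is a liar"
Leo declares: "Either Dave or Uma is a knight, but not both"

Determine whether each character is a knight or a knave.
Uma is a knight.
Dave is a knave.
Leo is a knight.

Verification:
- Uma (knight) says "At least one of us is a knight" - this is TRUE because Uma and Leo are knights.
- Dave (knave) says "Uma is a liar" - this is FALSE (a lie) because Uma is a knight.
- Leo (knight) says "Either Dave or Uma is a knight, but not both" - this is TRUE because Dave is a knave and Uma is a knight.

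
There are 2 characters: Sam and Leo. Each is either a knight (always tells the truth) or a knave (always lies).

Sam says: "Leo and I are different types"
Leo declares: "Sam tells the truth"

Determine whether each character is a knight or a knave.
Sam is a knave.
Leo is a knave.

Verification:
- Sam (knave) says "Leo and I are different types" - this is FALSE (a lie) because Sam is a knave and Leo is a knave.
- Leo (knave) says "Sam tells the truth" - this is FALSE (a lie) because Sam is a knave.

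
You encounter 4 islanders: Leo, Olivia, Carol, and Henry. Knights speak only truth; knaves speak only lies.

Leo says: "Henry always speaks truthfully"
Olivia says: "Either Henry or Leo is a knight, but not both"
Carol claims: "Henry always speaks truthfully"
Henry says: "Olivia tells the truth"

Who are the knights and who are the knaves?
Leo is a knave.
Olivia is a knave.
Carol is a knave.
Henry is a knave.

Verification:
- Leo (knave) says "Henry always speaks truthfully" - this is FALSE (a lie) because Henry is a knave.
- Olivia (knave) says "Either Henry or Leo is a knight, but not both" - this is FALSE (a lie) because Henry is a knave and Leo is a knave.
- Carol (knave) says "Henry always speaks truthfully" - this is FALSE (a lie) because Henry is a knave.
- Henry (knave) says "Olivia tells the truth" - this is FALSE (a lie) because Olivia is a knave.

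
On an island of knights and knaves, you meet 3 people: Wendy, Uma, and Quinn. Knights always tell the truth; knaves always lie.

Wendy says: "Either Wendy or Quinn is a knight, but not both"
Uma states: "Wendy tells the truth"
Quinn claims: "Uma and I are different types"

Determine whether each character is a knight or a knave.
Wendy is a knave.
Uma is a knave.
Quinn is a knave.

Verification:
- Wendy (knave) says "Either Wendy or Quinn is a knight, but not both" - this is FALSE (a lie) because Wendy is a knave and Quinn is a knave.
- Uma (knave) says "Wendy tells the truth" - this is FALSE (a lie) because Wendy is a knave.
- Quinn (knave) says "Uma and I are different types" - this is FALSE (a lie) because Quinn is a knave and Uma is a knave.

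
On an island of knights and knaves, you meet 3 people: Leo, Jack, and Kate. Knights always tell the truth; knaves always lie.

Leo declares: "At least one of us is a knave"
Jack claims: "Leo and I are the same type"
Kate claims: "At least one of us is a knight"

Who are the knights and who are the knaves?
Leo is a knight.
Jack is a knave.
Kate is a knight.

Verification:
- Leo (knight) says "At least one of us is a knave" - this is TRUE because Jack is a knave.
- Jack (knave) says "Leo and I are the same type" - this is FALSE (a lie) because Jack is a knave and Leo is a knight.
- Kate (knight) says "At least one of us is a knight" - this is TRUE because Leo and Kate are knights.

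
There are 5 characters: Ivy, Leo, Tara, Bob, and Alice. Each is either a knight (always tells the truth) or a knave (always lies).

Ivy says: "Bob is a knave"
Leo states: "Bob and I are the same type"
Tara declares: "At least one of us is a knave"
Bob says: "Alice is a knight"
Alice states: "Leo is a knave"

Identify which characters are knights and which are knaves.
Ivy is a knave.
Leo is a knave.
Tara is a knight.
Bob is a knight.
Alice is a knight.

Verification:
- Ivy (knave) says "Bob is a knave" - this is FALSE (a lie) because Bob is a knight.
- Leo (knave) says "Bob and I are the same type" - this is FALSE (a lie) because Leo is a knave and Bob is a knight.
- Tara (knight) says "At least one of us is a knave" - this is TRUE because Ivy and Leo are knaves.
- Bob (knight) says "Alice is a knight" - this is TRUE because Alice is a knight.
- Alice (knight) says "Leo is a knave" - this is TRUE because Leo is a knave.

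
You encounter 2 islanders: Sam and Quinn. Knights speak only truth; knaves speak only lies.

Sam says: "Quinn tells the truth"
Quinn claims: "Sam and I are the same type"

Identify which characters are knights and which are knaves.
Sam is a knight.
Quinn is a knight.

Verification:
- Sam (knight) says "Quinn tells the truth" - this is TRUE because Quinn is a knight.
- Quinn (knight) says "Sam and I are the same type" - this is TRUE because Quinn is a knight and Sam is a knight.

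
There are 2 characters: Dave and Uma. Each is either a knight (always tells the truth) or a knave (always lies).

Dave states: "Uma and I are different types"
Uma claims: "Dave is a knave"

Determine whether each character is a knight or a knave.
Dave is a knight.
Uma is a knave.

Verification:
- Dave (knight) says "Uma and I are different types" - this is TRUE because Dave is a knight and Uma is a knave.
- Uma (knave) says "Dave is a knave" - this is FALSE (a lie) because Dave is a knight.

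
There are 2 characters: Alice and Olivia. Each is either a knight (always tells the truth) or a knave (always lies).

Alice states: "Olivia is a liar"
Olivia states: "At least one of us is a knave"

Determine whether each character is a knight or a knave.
Alice is a knave.
Olivia is a knight.

Verification:
- Alice (knave) says "Olivia is a liar" - this is FALSE (a lie) because Olivia is a knight.
- Olivia (knight) says "At least one of us is a knave" - this is TRUE because Alice is a knave.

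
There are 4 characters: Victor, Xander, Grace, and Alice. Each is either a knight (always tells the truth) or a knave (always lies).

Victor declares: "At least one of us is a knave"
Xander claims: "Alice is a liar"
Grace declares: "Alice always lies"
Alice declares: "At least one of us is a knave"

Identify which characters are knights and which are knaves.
Victor is a knight.
Xander is a knave.
Grace is a knave.
Alice is a knight.

Verification:
- Victor (knight) says "At least one of us is a knave" - this is TRUE because Xander and Grace are knaves.
- Xander (knave) says "Alice is a liar" - this is FALSE (a lie) because Alice is a knight.
- Grace (knave) says "Alice always lies" - this is FALSE (a lie) because Alice is a knight.
- Alice (knight) says "At least one of us is a knave" - this is TRUE because Xander and Grace are knaves.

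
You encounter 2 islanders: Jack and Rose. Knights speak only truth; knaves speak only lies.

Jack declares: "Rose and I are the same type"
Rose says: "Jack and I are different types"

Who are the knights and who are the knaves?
Jack is a knave.
Rose is a knight.

Verification:
- Jack (knave) says "Rose and I are the same type" - this is FALSE (a lie) because Jack is a knave and Rose is a knight.
- Rose (knight) says "Jack and I are different types" - this is TRUE because Rose is a knight and Jack is a knave.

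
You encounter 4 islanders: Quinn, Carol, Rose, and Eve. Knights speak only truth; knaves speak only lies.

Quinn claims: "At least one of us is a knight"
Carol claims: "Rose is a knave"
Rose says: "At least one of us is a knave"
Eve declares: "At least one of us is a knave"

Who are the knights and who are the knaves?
Quinn is a knight.
Carol is a knave.
Rose is a knight.
Eve is a knight.

Verification:
- Quinn (knight) says "At least one of us is a knight" - this is TRUE because Quinn, Rose, and Eve are knights.
- Carol (knave) says "Rose is a knave" - this is FALSE (a lie) because Rose is a knight.
- Rose (knight) says "At least one of us is a knave" - this is TRUE because Carol is a knave.
- Eve (knight) says "At least one of us is a knave" - this is TRUE because Carol is a knave.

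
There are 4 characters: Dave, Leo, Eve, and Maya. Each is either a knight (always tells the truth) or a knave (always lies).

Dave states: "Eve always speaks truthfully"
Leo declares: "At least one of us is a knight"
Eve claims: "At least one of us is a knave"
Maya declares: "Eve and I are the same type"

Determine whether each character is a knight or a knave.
Dave is a knight.
Leo is a knight.
Eve is a knight.
Maya is a knave.

Verification:
- Dave (knight) says "Eve always speaks truthfully" - this is TRUE because Eve is a knight.
- Leo (knight) says "At least one of us is a knight" - this is TRUE because Dave, Leo, and Eve are knights.
- Eve (knight) says "At least one of us is a knave" - this is TRUE because Maya is a knave.
- Maya (knave) says "Eve and I are the same type" - this is FALSE (a lie) because Maya is a knave and Eve is a knight.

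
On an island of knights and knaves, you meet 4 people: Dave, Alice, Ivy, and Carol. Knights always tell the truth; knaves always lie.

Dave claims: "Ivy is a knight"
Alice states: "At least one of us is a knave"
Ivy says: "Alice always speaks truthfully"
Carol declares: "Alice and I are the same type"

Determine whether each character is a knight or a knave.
Dave is a knight.
Alice is a knight.
Ivy is a knight.
Carol is a knave.

Verification:
- Dave (knight) says "Ivy is a knight" - this is TRUE because Ivy is a knight.
- Alice (knight) says "At least one of us is a knave" - this is TRUE because Carol is a knave.
- Ivy (knight) says "Alice always speaks truthfully" - this is TRUE because Alice is a knight.
- Carol (knave) says "Alice and I are the same type" - this is FALSE (a lie) because Carol is a knave and Alice is a knight.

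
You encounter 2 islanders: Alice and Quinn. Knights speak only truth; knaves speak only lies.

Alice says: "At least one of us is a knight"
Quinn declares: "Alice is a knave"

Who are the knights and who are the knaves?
Alice is a knight.
Quinn is a knave.

Verification:
- Alice (knight) says "At least one of us is a knight" - this is TRUE because Alice is a knight.
- Quinn (knave) says "Alice is a knave" - this is FALSE (a lie) because Alice is a knight.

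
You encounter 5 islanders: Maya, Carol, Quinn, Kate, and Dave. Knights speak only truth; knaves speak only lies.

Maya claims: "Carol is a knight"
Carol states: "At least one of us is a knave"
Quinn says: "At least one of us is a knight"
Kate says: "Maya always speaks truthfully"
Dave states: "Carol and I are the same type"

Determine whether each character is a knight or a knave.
Maya is a knight.
Carol is a knight.
Quinn is a knight.
Kate is a knight.
Dave is a knave.

Verification:
- Maya (knight) says "Carol is a knight" - this is TRUE because Carol is a knight.
- Carol (knight) says "At least one of us is a knave" - this is TRUE because Dave is a knave.
- Quinn (knight) says "At least one of us is a knight" - this is TRUE because Maya, Carol, Quinn, and Kate are knights.
- Kate (knight) says "Maya always speaks truthfully" - this is TRUE because Maya is a knight.
- Dave (knave) says "Carol and I are the same type" - this is FALSE (a lie) because Dave is a knave and Carol is a knight.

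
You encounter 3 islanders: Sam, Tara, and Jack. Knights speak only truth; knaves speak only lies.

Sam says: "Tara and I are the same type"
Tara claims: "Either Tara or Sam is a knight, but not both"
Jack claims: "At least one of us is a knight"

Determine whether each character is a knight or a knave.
Sam is a knave.
Tara is a knight.
Jack is a knight.

Verification:
- Sam (knave) says "Tara and I are the same type" - this is FALSE (a lie) because Sam is a knave and Tara is a knight.
- Tara (knight) says "Either Tara or Sam is a knight, but not both" - this is TRUE because Tara is a knight and Sam is a knave.
- Jack (knight) says "At least one of us is a knight" - this is TRUE because Tara and Jack are knights.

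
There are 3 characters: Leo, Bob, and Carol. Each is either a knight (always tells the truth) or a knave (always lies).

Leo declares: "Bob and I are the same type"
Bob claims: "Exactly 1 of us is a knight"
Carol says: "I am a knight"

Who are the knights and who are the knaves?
Leo is a knave.
Bob is a knight.
Carol is a knave.

Verification:
- Leo (knave) says "Bob and I are the same type" - this is FALSE (a lie) because Leo is a knave and Bob is a knight.
- Bob (knight) says "Exactly 1 of us is a knight" - this is TRUE because there are 1 knights.
- Carol (knave) says "I am a knight" - this is FALSE (a lie) because Carol is a knave.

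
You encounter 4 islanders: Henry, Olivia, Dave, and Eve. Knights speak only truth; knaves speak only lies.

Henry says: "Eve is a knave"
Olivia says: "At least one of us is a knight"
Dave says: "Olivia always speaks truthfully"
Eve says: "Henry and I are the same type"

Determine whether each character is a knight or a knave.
Henry is a knight.
Olivia is a knight.
Dave is a knight.
Eve is a knave.

Verification:
- Henry (knight) says "Eve is a knave" - this is TRUE because Eve is a knave.
- Olivia (knight) says "At least one of us is a knight" - this is TRUE because Henry, Olivia, and Dave are knights.
- Dave (knight) says "Olivia always speaks truthfully" - this is TRUE because Olivia is a knight.
- Eve (knave) says "Henry and I are the same type" - this is FALSE (a lie) because Eve is a knave and Henry is a knight.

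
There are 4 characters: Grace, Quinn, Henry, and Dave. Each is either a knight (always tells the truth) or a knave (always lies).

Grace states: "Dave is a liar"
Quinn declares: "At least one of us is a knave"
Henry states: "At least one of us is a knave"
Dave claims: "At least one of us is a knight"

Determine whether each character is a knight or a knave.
Grace is a knave.
Quinn is a knight.
Henry is a knight.
Dave is a knight.

Verification:
- Grace (knave) says "Dave is a liar" - this is FALSE (a lie) because Dave is a knight.
- Quinn (knight) says "At least one of us is a knave" - this is TRUE because Grace is a knave.
- Henry (knight) says "At least one of us is a knave" - this is TRUE because Grace is a knave.
- Dave (knight) says "At least one of us is a knight" - this is TRUE because Quinn, Henry, and Dave are knights.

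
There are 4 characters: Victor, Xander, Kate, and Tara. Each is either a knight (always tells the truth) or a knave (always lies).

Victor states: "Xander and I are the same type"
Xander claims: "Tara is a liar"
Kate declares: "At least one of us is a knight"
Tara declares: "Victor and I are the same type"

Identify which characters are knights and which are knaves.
Victor is a knight.
Xander is a knight.
Kate is a knight.
Tara is a knave.

Verification:
- Victor (knight) says "Xander and I are the same type" - this is TRUE because Victor is a knight and Xander is a knight.
- Xander (knight) says "Tara is a liar" - this is TRUE because Tara is a knave.
- Kate (knight) says "At least one of us is a knight" - this is TRUE because Victor, Xander, and Kate are knights.
- Tara (knave) says "Victor and I are the same type" - this is FALSE (a lie) because Tara is a knave and Victor is a knight.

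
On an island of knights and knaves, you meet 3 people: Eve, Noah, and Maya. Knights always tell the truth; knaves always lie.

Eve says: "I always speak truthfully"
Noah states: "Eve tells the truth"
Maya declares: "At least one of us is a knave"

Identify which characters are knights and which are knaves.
Eve is a knave.
Noah is a knave.
Maya is a knight.

Verification:
- Eve (knave) says "I always speak truthfully" - this is FALSE (a lie) because Eve is a knave.
- Noah (knave) says "Eve tells the truth" - this is FALSE (a lie) because Eve is a knave.
- Maya (knight) says "At least one of us is a knave" - this is TRUE because Eve and Noah are knaves.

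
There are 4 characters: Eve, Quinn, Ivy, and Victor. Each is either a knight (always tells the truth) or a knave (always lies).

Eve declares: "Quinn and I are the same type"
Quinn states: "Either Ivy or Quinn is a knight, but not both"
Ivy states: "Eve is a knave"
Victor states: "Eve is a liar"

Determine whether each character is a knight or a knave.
Eve is a knight.
Quinn is a knight.
Ivy is a knave.
Victor is a knave.

Verification:
- Eve (knight) says "Quinn and I are the same type" - this is TRUE because Eve is a knight and Quinn is a knight.
- Quinn (knight) says "Either Ivy or Quinn is a knight, but not both" - this is TRUE because Ivy is a knave and Quinn is a knight.
- Ivy (knave) says "Eve is a knave" - this is FALSE (a lie) because Eve is a knight.
- Victor (knave) says "Eve is a liar" - this is FALSE (a lie) because Eve is a knight.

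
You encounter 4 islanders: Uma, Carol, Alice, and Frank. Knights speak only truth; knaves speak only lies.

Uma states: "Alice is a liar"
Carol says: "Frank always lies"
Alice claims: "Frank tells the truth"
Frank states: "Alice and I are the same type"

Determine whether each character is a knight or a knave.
Uma is a knave.
Carol is a knave.
Alice is a knight.
Frank is a knight.

Verification:
- Uma (knave) says "Alice is a liar" - this is FALSE (a lie) because Alice is a knight.
- Carol (knave) says "Frank always lies" - this is FALSE (a lie) because Frank is a knight.
- Alice (knight) says "Frank tells the truth" - this is TRUE because Frank is a knight.
- Frank (knight) says "Alice and I are the same type" - this is TRUE because Frank is a knight and Alice is a knight.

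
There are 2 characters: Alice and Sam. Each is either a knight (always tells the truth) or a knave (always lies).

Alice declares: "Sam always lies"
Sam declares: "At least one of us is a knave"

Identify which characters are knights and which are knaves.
Alice is a knave.
Sam is a knight.

Verification:
- Alice (knave) says "Sam always lies" - this is FALSE (a lie) because Sam is a knight.
- Sam (knight) says "At least one of us is a knave" - this is TRUE because Alice is a knave.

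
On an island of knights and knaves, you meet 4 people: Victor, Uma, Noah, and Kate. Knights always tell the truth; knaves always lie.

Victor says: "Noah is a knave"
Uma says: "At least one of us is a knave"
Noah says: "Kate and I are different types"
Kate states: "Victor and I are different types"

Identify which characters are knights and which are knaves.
Victor is a knave.
Uma is a knight.
Noah is a knight.
Kate is a knave.

Verification:
- Victor (knave) says "Noah is a knave" - this is FALSE (a lie) because Noah is a knight.
- Uma (knight) says "At least one of us is a knave" - this is TRUE because Victor and Kate are knaves.
- Noah (knight) says "Kate and I are different types" - this is TRUE because Noah is a knight and Kate is a knave.
- Kate (knave) says "Victor and I are different types" - this is FALSE (a lie) because Kate is a knave and Victor is a knave.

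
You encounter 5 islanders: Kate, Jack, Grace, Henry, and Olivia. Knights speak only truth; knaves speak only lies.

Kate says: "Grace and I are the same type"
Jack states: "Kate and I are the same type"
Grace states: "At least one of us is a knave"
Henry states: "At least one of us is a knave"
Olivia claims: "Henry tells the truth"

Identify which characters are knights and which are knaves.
Kate is a knight.
Jack is a knave.
Grace is a knight.
Henry is a knight.
Olivia is a knight.

Verification:
- Kate (knight) says "Grace and I are the same type" - this is TRUE because Kate is a knight and Grace is a knight.
- Jack (knave) says "Kate and I are the same type" - this is FALSE (a lie) because Jack is a knave and Kate is a knight.
- Grace (knight) says "At least one of us is a knave" - this is TRUE because Jack is a knave.
- Henry (knight) says "At least one of us is a knave" - this is TRUE because Jack is a knave.
- Olivia (knight) says "Henry tells the truth" - this is TRUE because Henry is a knight.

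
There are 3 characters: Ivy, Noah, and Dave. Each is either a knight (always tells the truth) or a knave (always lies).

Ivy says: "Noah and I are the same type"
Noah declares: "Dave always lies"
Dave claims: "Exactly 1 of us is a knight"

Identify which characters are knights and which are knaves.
Ivy is a knight.
Noah is a knight.
Dave is a knave.

Verification:
- Ivy (knight) says "Noah and I are the same type" - this is TRUE because Ivy is a knight and Noah is a knight.
- Noah (knight) says "Dave always lies" - this is TRUE because Dave is a knave.
- Dave (knave) says "Exactly 1 of us is a knight" - this is FALSE (a lie) because there are 2 knights.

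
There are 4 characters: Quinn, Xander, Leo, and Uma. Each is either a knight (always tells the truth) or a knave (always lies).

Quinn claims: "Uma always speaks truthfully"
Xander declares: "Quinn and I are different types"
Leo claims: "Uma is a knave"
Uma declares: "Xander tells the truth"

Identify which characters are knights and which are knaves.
Quinn is a knave.
Xander is a knave.
Leo is a knight.
Uma is a knave.

Verification:
- Quinn (knave) says "Uma always speaks truthfully" - this is FALSE (a lie) because Uma is a knave.
- Xander (knave) says "Quinn and I are different types" - this is FALSE (a lie) because Xander is a knave and Quinn is a knave.
- Leo (knight) says "Uma is a knave" - this is TRUE because Uma is a knave.
- Uma (knave) says "Xander tells the truth" - this is FALSE (a lie) because Xander is a knave.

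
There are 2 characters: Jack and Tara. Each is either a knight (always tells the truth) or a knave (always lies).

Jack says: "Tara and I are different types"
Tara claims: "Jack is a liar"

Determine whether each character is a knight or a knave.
Jack is a knight.
Tara is a knave.

Verification:
- Jack (knight) says "Tara and I are different types" - this is TRUE because Jack is a knight and Tara is a knave.
- Tara (knave) says "Jack is a liar" - this is FALSE (a lie) because Jack is a knight.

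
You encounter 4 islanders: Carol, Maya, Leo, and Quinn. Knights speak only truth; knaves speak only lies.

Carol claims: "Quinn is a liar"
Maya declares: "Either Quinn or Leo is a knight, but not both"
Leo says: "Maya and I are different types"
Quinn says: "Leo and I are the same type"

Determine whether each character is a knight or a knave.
Carol is a knave.
Maya is a knave.
Leo is a knight.
Quinn is a knight.

Verification:
- Carol (knave) says "Quinn is a liar" - this is FALSE (a lie) because Quinn is a knight.
- Maya (knave) says "Either Quinn or Leo is a knight, but not both" - this is FALSE (a lie) because Quinn is a knight and Leo is a knight.
- Leo (knight) says "Maya and I are different types" - this is TRUE because Leo is a knight and Maya is a knave.
- Quinn (knight) says "Leo and I are the same type" - this is TRUE because Quinn is a knight and Leo is a knight.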